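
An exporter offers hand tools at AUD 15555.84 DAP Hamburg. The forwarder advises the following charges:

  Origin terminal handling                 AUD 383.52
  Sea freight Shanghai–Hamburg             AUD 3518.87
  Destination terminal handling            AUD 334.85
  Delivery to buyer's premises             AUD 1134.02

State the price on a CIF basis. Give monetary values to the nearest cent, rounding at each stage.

Not relevant to the conversion: freight, origin terminal — on the seller under both DAP and CIF; already in the DAP price and stays in the CIF price.
From DAP to CIF, the seller no longer bears: destination terminal, delivery.
CIF price = 15555.84 − 334.85 − 1134.02 = 14086.97

CIF price: AUD 14086.97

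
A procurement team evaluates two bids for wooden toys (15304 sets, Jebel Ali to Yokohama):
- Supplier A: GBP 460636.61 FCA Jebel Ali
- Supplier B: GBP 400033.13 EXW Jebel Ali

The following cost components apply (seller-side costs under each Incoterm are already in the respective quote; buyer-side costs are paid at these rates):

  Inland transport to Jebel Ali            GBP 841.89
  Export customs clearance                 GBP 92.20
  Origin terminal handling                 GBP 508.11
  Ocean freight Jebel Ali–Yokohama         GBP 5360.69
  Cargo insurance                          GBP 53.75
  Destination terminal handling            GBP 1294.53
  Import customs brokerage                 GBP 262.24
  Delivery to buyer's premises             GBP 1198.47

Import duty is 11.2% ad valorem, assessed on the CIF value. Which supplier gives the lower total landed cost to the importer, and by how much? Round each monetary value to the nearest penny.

Supplier B is cheaper by GBP 66352.37

Supplier A (FCA):
CIF value = FCA price + origin terminal + freight + insurance = 460636.61 + 508.11 + 5360.69 + 53.75 = 466559.16
Import duty = 466559.16 × 11.2% = 52254.63
Buyer bears (A): 508.11 + 5360.69 + 53.75 + 1294.53 + 262.24 + 1198.47 = 8677.79
Landed cost (A) = invoice 460636.61 + 8677.79 + duty 52254.63 = 521569.03
Supplier B (EXW):
CIF value = EXW price + inland to port + export clearance + origin terminal + freight + insurance = 400033.13 + 841.89 + 92.20 + 508.11 + 5360.69 + 53.75 = 406889.77
Import duty = 406889.77 × 11.2% = 45571.65
Buyer bears (B): 841.89 + 92.20 + 508.11 + 5360.69 + 53.75 + 1294.53 + 262.24 + 1198.47 = 9611.88
Landed cost (B) = invoice 400033.13 + 9611.88 + duty 45571.65 = 455216.66
Difference = |521569.03 − 455216.66| = 66352.37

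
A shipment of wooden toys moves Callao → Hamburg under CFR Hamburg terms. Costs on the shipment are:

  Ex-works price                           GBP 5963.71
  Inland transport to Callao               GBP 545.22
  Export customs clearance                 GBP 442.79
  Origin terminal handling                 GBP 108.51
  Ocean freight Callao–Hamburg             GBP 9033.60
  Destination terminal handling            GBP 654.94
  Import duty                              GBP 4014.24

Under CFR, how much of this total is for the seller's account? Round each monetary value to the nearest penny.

CFR: the seller pays costs through ocean freight to the destination port, but not insurance.
Seller's account: goods 5963.71 + inland to port 545.22 + export clearance 442.79 + origin terminal 108.51 + freight 9033.60 = 16093.83
Buyer's account: destination terminal 654.94 + duty 4014.24 = 4669.18

Seller's account: GBP 16093.83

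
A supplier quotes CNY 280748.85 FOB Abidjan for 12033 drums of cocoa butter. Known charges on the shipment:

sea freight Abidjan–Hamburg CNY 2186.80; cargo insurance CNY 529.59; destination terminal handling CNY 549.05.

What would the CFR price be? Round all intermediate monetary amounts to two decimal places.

CFR price: CNY 282935.65

Not relevant to the conversion: insurance, destination terminal — on the buyer under both terms; not part of either seller's price.
From FOB to CFR, the seller additionally bears: freight.
CFR price = 280748.85 + 2186.80 = 282935.65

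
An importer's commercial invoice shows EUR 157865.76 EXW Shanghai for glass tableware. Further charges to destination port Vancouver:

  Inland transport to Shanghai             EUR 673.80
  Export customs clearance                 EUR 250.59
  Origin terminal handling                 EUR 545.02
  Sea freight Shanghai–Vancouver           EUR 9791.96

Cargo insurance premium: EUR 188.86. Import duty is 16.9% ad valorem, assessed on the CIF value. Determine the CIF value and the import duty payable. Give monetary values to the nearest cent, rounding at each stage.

CIF value: EUR 169315.99; import duty: EUR 28614.40

CIF = EXW price + pre-shipment costs + freight + insurance
CIF = 157865.76 + 673.80 + 250.59 + 545.02 + 9791.96 + 188.86 = 169315.99
Import duty = 169315.99 × 16.9% = 28614.40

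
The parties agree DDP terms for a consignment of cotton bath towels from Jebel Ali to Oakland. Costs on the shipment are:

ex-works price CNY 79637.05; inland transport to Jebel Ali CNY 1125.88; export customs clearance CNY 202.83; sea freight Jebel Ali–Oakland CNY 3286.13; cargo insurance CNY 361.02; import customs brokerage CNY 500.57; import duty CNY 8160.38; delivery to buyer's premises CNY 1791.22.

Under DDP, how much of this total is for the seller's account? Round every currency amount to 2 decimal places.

Seller's account: CNY 95065.08

DDP: the seller bears all costs including import duty.
Seller's account: goods 79637.05 + inland to port 1125.88 + export clearance 202.83 + freight 3286.13 + insurance 361.02 + brokerage 500.57 + duty 8160.38 + delivery 1791.22 = 95065.08
Buyer's account: 0.00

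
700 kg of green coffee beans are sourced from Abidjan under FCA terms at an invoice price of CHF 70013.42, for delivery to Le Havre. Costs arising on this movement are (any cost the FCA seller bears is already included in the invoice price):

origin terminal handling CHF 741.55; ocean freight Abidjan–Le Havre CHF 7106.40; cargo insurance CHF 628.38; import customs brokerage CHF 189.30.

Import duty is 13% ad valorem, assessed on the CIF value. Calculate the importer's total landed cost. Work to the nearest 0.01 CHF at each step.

FCA: the seller delivers export-cleared goods to the carrier; the buyer bears costs from that point.
CIF value = FCA price + origin terminal + freight + insurance = 70013.42 + 741.55 + 7106.40 + 628.38 = 78489.75
Import duty = 78489.75 × 13% = 10203.67
Buyer bears: origin terminal 741.55 + freight 7106.40 + insurance 628.38 + brokerage 189.30 + duty 10203.67 = 18869.30
Landed cost = invoice 70013.42 + 18869.30 = 88882.72

Total landed cost: CHF 88882.72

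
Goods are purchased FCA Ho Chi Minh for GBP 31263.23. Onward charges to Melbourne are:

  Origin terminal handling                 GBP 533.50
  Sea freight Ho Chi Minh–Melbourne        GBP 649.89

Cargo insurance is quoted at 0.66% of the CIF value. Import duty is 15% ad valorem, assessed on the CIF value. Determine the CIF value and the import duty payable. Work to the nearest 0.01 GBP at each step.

Let C be the CIF value. C = FCA price + pre-shipment costs + freight + 0.66% × C
C − 0.66% × C = 31263.23 + 533.50 + 649.89
0.9934 × C = 32446.62
C = 32446.62 / 0.9934 = 32662.19
Insurance premium = 0.66% × 32662.19 = 215.57
Import duty = 32662.19 × 15% = 4899.33

CIF value: GBP 32662.19; import duty: GBP 4899.33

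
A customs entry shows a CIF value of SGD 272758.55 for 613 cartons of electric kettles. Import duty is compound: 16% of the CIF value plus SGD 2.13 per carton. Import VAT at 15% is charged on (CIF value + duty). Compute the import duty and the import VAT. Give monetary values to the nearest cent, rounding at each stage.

Import duty: SGD 44947.06; import VAT: SGD 47655.84

Ad valorem component: 272758.55 × 16% = 43641.37
Specific component: 613 × 2.13 = 1305.69
Import duty = 43641.37 + 1305.69 = 44947.06
VAT base = CIF + duty = 272758.55 + 44947.06 = 317705.61
Import VAT = 317705.61 × 15% = 47655.84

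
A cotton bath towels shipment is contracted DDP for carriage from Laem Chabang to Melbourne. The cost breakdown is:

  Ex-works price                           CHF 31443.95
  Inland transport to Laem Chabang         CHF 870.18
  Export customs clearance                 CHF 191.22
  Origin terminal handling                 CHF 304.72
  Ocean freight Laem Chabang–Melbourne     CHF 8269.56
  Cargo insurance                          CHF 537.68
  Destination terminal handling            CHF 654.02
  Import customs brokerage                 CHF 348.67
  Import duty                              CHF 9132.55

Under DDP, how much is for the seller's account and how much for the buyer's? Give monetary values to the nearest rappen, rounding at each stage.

Seller: CHF 51752.55; buyer: CHF 0.00

DDP: the seller bears all costs including import duty.
Seller's account: goods 31443.95 + inland to port 870.18 + export clearance 191.22 + origin terminal 304.72 + freight 8269.56 + insurance 537.68 + destination terminal 654.02 + brokerage 348.67 + duty 9132.55 = 51752.55
Buyer's account: 0.00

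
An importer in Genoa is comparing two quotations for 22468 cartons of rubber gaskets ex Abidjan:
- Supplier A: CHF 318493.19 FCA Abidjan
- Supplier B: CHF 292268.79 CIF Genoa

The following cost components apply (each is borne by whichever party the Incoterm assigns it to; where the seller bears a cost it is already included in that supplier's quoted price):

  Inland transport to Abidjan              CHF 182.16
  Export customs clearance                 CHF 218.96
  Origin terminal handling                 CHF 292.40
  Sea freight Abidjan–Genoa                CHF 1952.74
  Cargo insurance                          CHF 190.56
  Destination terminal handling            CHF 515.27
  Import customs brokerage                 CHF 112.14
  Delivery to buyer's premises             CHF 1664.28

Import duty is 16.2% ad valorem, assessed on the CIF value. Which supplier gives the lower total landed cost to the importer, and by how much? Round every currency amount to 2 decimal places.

Supplier B is cheaper by CHF 33303.04

Supplier A (FCA):
CIF value = FCA price + origin terminal + freight + insurance = 318493.19 + 292.40 + 1952.74 + 190.56 = 320928.89
Import duty = 320928.89 × 16.2% = 51990.48
Buyer bears (A): 292.40 + 1952.74 + 190.56 + 515.27 + 112.14 + 1664.28 = 4727.39
Landed cost (A) = invoice 318493.19 + 4727.39 + duty 51990.48 = 375211.06
Supplier B (CIF):
The CIF price already equals the CIF value: 292268.79
Import duty = 292268.79 × 16.2% = 47347.54
Buyer bears (B): 515.27 + 112.14 + 1664.28 = 2291.69
Landed cost (B) = invoice 292268.79 + 2291.69 + duty 47347.54 = 341908.02
Difference = |375211.06 − 341908.02| = 33303.04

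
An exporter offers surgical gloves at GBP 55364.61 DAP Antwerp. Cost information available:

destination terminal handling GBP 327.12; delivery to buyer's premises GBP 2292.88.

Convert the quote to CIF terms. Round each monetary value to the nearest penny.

CIF price: GBP 52744.61

From DAP to CIF, the seller no longer bears: destination terminal, delivery.
CIF price = 55364.61 − 327.12 − 2292.88 = 52744.61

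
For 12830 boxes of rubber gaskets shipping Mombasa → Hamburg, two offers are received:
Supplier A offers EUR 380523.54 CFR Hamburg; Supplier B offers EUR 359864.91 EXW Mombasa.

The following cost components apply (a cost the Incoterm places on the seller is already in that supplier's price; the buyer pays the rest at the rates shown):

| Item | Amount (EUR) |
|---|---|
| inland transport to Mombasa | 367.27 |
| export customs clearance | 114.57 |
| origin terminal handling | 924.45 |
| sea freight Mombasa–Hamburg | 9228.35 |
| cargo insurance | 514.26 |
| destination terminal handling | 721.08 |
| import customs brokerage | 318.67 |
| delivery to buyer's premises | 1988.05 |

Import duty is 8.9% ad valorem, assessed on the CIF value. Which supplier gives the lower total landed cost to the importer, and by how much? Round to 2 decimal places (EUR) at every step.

Supplier A (CFR):
CIF value = CFR price + insurance = 380523.54 + 514.26 = 381037.80
Import duty = 381037.80 × 8.9% = 33912.36
Buyer bears (A): 514.26 + 721.08 + 318.67 + 1988.05 = 3542.06
Landed cost (A) = invoice 380523.54 + 3542.06 + duty 33912.36 = 417977.96
Supplier B (EXW):
CIF value = EXW price + inland to port + export clearance + origin terminal + freight + insurance = 359864.91 + 367.27 + 114.57 + 924.45 + 9228.35 + 514.26 = 371013.81
Import duty = 371013.81 × 8.9% = 33020.23
Buyer bears (B): 367.27 + 114.57 + 924.45 + 9228.35 + 514.26 + 721.08 + 318.67 + 1988.05 = 14176.70
Landed cost (B) = invoice 359864.91 + 14176.70 + duty 33020.23 = 407061.84
Difference = |417977.96 − 407061.84| = 10916.12

Supplier B is cheaper by EUR 10916.12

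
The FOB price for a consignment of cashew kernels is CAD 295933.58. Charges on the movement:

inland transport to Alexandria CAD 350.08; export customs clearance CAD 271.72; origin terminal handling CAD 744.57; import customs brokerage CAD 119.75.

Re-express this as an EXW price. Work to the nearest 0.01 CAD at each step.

EXW price: CAD 294567.21

Not relevant to the conversion: brokerage — on the buyer under both terms; not part of either seller's price.
From FOB to EXW, the seller no longer bears: inland to port, export clearance, origin terminal.
EXW price = 295933.58 − 350.08 − 271.72 − 744.57 = 294567.21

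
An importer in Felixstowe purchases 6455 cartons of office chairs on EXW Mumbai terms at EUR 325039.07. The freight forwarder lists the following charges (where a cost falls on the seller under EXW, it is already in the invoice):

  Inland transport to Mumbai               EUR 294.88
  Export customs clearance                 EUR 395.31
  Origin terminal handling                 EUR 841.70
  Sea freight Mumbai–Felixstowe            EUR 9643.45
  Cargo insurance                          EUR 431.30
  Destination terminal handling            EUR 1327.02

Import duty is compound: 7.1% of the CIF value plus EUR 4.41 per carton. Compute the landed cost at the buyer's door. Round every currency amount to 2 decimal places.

Total landed cost: EUR 390341.13

EXW: the seller makes goods available at their premises; the buyer bears all onward costs.
CIF value = EXW price + inland to port + export clearance + origin terminal + freight + insurance = 325039.07 + 294.88 + 395.31 + 841.70 + 9643.45 + 431.30 = 336645.71
Ad valorem component: 336645.71 × 7.1% = 23901.85
Specific component: 6455 × 4.41 = 28466.55
Import duty = 23901.85 + 28466.55 = 52368.40
Buyer bears: inland to port 294.88 + export clearance 395.31 + origin terminal 841.70 + freight 9643.45 + insurance 431.30 + destination terminal 1327.02 + duty 52368.40 = 65302.06
Landed cost = invoice 325039.07 + 65302.06 = 390341.13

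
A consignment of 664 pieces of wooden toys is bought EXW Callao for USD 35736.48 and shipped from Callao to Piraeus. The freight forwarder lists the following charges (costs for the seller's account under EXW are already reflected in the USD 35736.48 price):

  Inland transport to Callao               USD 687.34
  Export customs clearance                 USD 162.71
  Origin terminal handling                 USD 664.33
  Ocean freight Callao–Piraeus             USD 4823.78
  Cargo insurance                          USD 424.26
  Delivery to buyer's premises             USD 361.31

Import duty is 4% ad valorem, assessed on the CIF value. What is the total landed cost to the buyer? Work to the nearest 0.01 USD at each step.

EXW: the seller makes goods available at their premises; the buyer bears all onward costs.
CIF value = EXW price + inland to port + export clearance + origin terminal + freight + insurance = 35736.48 + 687.34 + 162.71 + 664.33 + 4823.78 + 424.26 = 42498.90
Import duty = 42498.90 × 4% = 1699.96
Buyer bears: inland to port 687.34 + export clearance 162.71 + origin terminal 664.33 + freight 4823.78 + insurance 424.26 + delivery 361.31 + duty 1699.96 = 8823.69
Landed cost = invoice 35736.48 + 8823.69 = 44560.17

Total landed cost: USD 44560.17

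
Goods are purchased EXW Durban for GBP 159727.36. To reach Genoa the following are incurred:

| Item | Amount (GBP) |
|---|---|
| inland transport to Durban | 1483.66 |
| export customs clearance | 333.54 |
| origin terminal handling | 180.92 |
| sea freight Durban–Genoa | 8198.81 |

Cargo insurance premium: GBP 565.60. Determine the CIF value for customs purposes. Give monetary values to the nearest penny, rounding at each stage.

CIF value: GBP 170489.89

CIF = EXW price + pre-shipment costs + freight + insurance
CIF = 159727.36 + 1483.66 + 333.54 + 180.92 + 8198.81 + 565.60 = 170489.89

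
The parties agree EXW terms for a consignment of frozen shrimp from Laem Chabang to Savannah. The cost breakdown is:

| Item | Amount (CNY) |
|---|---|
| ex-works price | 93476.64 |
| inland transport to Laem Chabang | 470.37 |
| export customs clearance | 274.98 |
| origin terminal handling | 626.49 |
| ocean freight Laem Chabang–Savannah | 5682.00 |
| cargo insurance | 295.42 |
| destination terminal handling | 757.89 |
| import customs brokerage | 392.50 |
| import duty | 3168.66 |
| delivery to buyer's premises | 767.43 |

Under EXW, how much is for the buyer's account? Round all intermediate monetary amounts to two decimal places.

Buyer's account: CNY 12435.74

EXW: the seller makes goods available at their premises; the buyer bears all onward costs.
Seller's account: goods 93476.64 = 93476.64
Buyer's account: inland to port 470.37 + export clearance 274.98 + origin terminal 626.49 + freight 5682.00 + insurance 295.42 + destination terminal 757.89 + brokerage 392.50 + duty 3168.66 + delivery 767.43 = 12435.74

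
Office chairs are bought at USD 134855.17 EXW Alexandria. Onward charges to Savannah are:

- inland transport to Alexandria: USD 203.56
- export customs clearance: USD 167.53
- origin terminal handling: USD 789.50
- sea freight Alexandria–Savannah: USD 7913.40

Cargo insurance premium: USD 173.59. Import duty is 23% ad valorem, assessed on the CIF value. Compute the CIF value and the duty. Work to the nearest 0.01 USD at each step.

CIF = EXW price + pre-shipment costs + freight + insurance
CIF = 134855.17 + 203.56 + 167.53 + 789.50 + 7913.40 + 173.59 = 144102.75
Import duty = 144102.75 × 23% = 33143.63

CIF value: USD 144102.75; import duty: USD 33143.63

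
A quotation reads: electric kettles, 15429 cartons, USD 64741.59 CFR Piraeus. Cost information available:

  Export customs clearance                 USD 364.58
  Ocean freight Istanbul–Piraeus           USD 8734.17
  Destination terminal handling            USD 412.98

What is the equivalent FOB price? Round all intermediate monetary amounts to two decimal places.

FOB price: USD 56007.42

Not relevant to the conversion: export clearance — on the seller under both CFR and FOB; already in the CFR price and stays in the FOB price. destination terminal — on the buyer under both terms; not part of either seller's price.
From CFR to FOB, the seller no longer bears: freight.
FOB price = 64741.59 − 8734.17 = 56007.42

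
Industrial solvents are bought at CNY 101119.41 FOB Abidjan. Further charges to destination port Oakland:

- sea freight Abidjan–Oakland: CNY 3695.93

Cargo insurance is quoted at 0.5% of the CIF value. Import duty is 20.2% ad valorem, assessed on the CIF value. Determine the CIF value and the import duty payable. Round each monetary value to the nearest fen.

CIF value: CNY 105342.05; import duty: CNY 21279.09

Let C be the CIF value. C = FOB price + freight + 0.5% × C
C − 0.5% × C = 101119.41 + 3695.93
0.995 × C = 104815.34
C = 104815.34 / 0.995 = 105342.05
Insurance premium = 0.5% × 105342.05 = 526.71
Import duty = 105342.05 × 20.2% = 21279.09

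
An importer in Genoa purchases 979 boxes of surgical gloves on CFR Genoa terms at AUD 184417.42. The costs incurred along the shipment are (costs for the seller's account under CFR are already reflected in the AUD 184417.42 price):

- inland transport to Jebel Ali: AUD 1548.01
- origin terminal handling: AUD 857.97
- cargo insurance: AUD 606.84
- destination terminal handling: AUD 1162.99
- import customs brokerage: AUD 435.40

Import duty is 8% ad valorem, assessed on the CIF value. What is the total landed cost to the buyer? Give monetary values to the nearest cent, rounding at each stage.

Total landed cost: AUD 201424.59

CFR: the seller pays costs through ocean freight to the destination port, but not insurance.
Already in the invoice (seller's account under CFR): inland to port, origin terminal — exclude.
CIF value = CFR price + insurance = 184417.42 + 606.84 = 185024.26
Import duty = 185024.26 × 8% = 14801.94
Buyer bears: insurance 606.84 + destination terminal 1162.99 + brokerage 435.40 + duty 14801.94 = 17007.17
Landed cost = invoice 184417.42 + 17007.17 = 201424.59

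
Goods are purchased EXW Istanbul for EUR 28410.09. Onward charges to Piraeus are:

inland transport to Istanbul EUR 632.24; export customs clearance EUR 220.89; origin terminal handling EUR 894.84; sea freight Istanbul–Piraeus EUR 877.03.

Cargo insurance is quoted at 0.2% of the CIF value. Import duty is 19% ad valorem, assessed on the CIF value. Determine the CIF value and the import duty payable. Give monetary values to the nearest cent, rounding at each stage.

CIF value: EUR 31097.28; import duty: EUR 5908.48

Let C be the CIF value. C = EXW price + pre-shipment costs + freight + 0.2% × C
C − 0.2% × C = 28410.09 + 632.24 + 220.89 + 894.84 + 877.03
0.998 × C = 31035.09
C = 31035.09 / 0.998 = 31097.28
Insurance premium = 0.2% × 31097.28 = 62.19
Import duty = 31097.28 × 19% = 5908.48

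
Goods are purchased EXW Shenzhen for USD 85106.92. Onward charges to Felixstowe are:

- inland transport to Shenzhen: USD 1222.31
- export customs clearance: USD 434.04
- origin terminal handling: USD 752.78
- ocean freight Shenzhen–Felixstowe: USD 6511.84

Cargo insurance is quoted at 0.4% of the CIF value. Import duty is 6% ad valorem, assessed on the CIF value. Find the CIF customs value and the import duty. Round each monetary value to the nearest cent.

Let C be the CIF value. C = EXW price + pre-shipment costs + freight + 0.4% × C
C − 0.4% × C = 85106.92 + 1222.31 + 434.04 + 752.78 + 6511.84
0.996 × C = 94027.89
C = 94027.89 / 0.996 = 94405.51
Insurance premium = 0.4% × 94405.51 = 377.62
Import duty = 94405.51 × 6% = 5664.33

CIF value: USD 94405.51; import duty: USD 5664.33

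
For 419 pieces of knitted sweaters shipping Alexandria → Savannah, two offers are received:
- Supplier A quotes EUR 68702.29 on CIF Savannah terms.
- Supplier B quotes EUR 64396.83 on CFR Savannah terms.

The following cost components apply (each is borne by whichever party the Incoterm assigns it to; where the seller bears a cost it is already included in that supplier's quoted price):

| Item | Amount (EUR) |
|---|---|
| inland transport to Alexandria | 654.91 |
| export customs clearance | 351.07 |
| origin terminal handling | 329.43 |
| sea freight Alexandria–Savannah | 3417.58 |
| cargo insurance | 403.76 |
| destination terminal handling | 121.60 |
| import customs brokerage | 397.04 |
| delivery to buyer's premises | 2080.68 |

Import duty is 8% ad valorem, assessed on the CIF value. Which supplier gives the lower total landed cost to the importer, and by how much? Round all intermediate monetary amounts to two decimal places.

Supplier B is cheaper by EUR 4213.83

Supplier A (CIF):
The CIF price already equals the CIF value: 68702.29
Import duty = 68702.29 × 8% = 5496.18
Buyer bears (A): 121.60 + 397.04 + 2080.68 = 2599.32
Landed cost (A) = invoice 68702.29 + 2599.32 + duty 5496.18 = 76797.79
Supplier B (CFR):
CIF value = CFR price + insurance = 64396.83 + 403.76 = 64800.59
Import duty = 64800.59 × 8% = 5184.05
Buyer bears (B): 403.76 + 121.60 + 397.04 + 2080.68 = 3003.08
Landed cost (B) = invoice 64396.83 + 3003.08 + duty 5184.05 = 72583.96
Difference = |76797.79 − 72583.96| = 4213.83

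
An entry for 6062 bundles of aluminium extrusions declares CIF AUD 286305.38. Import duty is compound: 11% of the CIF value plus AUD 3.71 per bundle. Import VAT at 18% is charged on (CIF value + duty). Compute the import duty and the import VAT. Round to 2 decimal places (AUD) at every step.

Ad valorem component: 286305.38 × 11% = 31493.59
Specific component: 6062 × 3.71 = 22490.02
Import duty = 31493.59 + 22490.02 = 53983.61
VAT base = CIF + duty = 286305.38 + 53983.61 = 340288.99
Import VAT = 340288.99 × 18% = 61252.02

Import duty: AUD 53983.61; import VAT: AUD 61252.02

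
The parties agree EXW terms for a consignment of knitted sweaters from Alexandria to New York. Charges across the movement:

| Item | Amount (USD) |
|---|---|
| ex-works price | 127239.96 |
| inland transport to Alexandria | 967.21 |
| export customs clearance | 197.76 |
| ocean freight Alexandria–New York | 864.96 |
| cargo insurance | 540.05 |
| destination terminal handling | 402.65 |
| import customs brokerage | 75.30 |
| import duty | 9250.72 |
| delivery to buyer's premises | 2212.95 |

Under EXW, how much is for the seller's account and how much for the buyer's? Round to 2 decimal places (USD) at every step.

EXW: the seller makes goods available at their premises; the buyer bears all onward costs.
Seller's account: goods 127239.96 = 127239.96
Buyer's account: inland to port 967.21 + export clearance 197.76 + freight 864.96 + insurance 540.05 + destination terminal 402.65 + brokerage 75.30 + duty 9250.72 + delivery 2212.95 = 14511.60

Seller: USD 127239.96; buyer: USD 14511.60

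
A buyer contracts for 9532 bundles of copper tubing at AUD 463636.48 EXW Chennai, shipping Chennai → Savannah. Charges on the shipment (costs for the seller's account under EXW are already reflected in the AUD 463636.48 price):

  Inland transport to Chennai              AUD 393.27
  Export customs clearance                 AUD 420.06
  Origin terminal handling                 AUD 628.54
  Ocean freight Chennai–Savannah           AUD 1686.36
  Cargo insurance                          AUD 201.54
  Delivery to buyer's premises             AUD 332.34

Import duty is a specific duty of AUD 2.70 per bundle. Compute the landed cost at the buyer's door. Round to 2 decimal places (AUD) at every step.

EXW: the seller makes goods available at their premises; the buyer bears all onward costs.
CIF value = EXW price + inland to port + export clearance + origin terminal + freight + insurance = 463636.48 + 393.27 + 420.06 + 628.54 + 1686.36 + 201.54 = 466966.25
Import duty = 9532 × 2.70 = 25736.40
Buyer bears: inland to port 393.27 + export clearance 420.06 + origin terminal 628.54 + freight 1686.36 + insurance 201.54 + delivery 332.34 + duty 25736.40 = 29398.51
Landed cost = invoice 463636.48 + 29398.51 = 493034.99

Total landed cost: AUD 493034.99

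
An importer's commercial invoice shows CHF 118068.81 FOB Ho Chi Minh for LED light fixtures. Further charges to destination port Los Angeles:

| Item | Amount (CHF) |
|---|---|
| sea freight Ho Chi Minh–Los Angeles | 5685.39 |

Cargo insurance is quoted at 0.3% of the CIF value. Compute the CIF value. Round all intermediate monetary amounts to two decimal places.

CIF value: CHF 124126.58

Let C be the CIF value. C = FOB price + freight + 0.3% × C
C − 0.3% × C = 118068.81 + 5685.39
0.997 × C = 123754.20
C = 123754.20 / 0.997 = 124126.58
Insurance premium = 0.3% × 124126.58 = 372.38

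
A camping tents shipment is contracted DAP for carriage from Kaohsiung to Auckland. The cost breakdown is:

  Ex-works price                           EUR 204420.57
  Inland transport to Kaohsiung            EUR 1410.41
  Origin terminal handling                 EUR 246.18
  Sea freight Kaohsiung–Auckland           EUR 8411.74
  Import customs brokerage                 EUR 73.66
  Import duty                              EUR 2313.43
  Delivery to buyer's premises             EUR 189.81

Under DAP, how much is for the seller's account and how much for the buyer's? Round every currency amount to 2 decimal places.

Seller: EUR 214678.71; buyer: EUR 2387.09

DAP: the seller bears all costs to the named destination except import duty and clearance.
Seller's account: goods 204420.57 + inland to port 1410.41 + origin terminal 246.18 + freight 8411.74 + delivery 189.81 = 214678.71
Buyer's account: brokerage 73.66 + duty 2313.43 = 2387.09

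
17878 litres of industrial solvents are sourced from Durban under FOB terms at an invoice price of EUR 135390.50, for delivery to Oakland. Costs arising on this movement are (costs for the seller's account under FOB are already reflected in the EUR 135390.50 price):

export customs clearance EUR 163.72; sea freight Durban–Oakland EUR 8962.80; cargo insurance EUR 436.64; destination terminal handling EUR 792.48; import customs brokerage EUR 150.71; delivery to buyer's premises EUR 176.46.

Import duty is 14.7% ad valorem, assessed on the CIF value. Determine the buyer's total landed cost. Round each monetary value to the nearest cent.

Total landed cost: EUR 167193.71

FOB: the seller bears costs until goods are on board at the origin port; the buyer bears freight, insurance and all costs thereafter.
Already in the invoice (seller's account under FOB): export clearance — exclude.
CIF value = FOB price + freight + insurance = 135390.50 + 8962.80 + 436.64 = 144789.94
Import duty = 144789.94 × 14.7% = 21284.12
Buyer bears: freight 8962.80 + insurance 436.64 + destination terminal 792.48 + brokerage 150.71 + delivery 176.46 + duty 21284.12 = 31803.21
Landed cost = invoice 135390.50 + 31803.21 = 167193.71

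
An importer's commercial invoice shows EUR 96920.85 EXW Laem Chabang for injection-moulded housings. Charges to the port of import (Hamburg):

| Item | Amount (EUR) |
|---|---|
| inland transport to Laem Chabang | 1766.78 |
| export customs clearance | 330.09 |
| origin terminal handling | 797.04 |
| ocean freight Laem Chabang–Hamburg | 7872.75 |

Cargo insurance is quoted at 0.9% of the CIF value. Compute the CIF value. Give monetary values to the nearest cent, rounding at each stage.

Let C be the CIF value. C = EXW price + pre-shipment costs + freight + 0.9% × C
C − 0.9% × C = 96920.85 + 1766.78 + 330.09 + 797.04 + 7872.75
0.991 × C = 107687.51
C = 107687.51 / 0.991 = 108665.50
Insurance premium = 0.9% × 108665.50 = 977.99

CIF value: EUR 108665.50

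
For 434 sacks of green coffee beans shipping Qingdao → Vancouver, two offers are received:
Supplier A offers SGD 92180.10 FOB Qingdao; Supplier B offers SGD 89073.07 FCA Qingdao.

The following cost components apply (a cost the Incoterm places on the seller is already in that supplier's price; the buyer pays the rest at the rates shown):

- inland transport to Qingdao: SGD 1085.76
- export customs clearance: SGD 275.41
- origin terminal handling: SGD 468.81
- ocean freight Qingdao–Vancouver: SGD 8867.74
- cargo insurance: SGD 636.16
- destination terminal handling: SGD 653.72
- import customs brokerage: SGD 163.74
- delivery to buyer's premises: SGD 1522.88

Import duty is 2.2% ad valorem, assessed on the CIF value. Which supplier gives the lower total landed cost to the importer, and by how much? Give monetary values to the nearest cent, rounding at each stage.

Supplier B is cheaper by SGD 2696.26

Supplier A (FOB):
CIF value = FOB price + freight + insurance = 92180.10 + 8867.74 + 636.16 = 101684.00
Import duty = 101684.00 × 2.2% = 2237.05
Buyer bears (A): 8867.74 + 636.16 + 653.72 + 163.74 + 1522.88 = 11844.24
Landed cost (A) = invoice 92180.10 + 11844.24 + duty 2237.05 = 106261.39
Supplier B (FCA):
CIF value = FCA price + origin terminal + freight + insurance = 89073.07 + 468.81 + 8867.74 + 636.16 = 99045.78
Import duty = 99045.78 × 2.2% = 2179.01
Buyer bears (B): 468.81 + 8867.74 + 636.16 + 653.72 + 163.74 + 1522.88 = 12313.05
Landed cost (B) = invoice 89073.07 + 12313.05 + duty 2179.01 = 103565.13
Difference = |106261.39 − 103565.13| = 2696.26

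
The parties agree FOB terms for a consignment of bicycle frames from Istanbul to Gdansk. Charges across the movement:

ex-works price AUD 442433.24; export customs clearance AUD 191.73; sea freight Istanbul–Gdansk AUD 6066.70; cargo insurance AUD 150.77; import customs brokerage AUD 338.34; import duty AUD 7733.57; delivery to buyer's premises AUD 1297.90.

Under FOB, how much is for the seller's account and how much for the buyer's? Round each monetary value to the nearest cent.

FOB: the seller bears costs until goods are on board at the origin port; the buyer bears freight, insurance and all costs thereafter.
Seller's account: goods 442433.24 + export clearance 191.73 = 442624.97
Buyer's account: freight 6066.70 + insurance 150.77 + brokerage 338.34 + duty 7733.57 + delivery 1297.90 = 15587.28

Seller: AUD 442624.97; buyer: AUD 15587.28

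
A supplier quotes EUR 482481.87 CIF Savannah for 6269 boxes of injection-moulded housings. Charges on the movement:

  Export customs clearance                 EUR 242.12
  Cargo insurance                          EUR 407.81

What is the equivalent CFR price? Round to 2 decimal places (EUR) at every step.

Not relevant to the conversion: export clearance — on the seller under both CIF and CFR; already in the CIF price and stays in the CFR price.
From CIF to CFR, the seller no longer bears: insurance.
CFR price = 482481.87 − 407.81 = 482074.06

CFR price: EUR 482074.06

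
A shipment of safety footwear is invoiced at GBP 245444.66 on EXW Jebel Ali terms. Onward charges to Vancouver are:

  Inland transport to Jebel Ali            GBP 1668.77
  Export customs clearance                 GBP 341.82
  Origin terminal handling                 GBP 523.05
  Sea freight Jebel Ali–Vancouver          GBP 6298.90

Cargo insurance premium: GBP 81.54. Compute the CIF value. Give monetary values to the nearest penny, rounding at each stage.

CIF value: GBP 254358.74

CIF = EXW price + pre-shipment costs + freight + insurance
CIF = 245444.66 + 1668.77 + 341.82 + 523.05 + 6298.90 + 81.54 = 254358.74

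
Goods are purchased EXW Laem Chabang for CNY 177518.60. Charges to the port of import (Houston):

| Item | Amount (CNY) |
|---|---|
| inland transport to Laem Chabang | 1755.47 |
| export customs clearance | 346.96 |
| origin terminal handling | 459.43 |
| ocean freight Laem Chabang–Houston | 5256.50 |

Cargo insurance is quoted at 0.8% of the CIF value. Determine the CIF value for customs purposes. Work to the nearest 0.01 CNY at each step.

CIF value: CNY 186831.61

Let C be the CIF value. C = EXW price + pre-shipment costs + freight + 0.8% × C
C − 0.8% × C = 177518.60 + 1755.47 + 346.96 + 459.43 + 5256.50
0.992 × C = 185336.96
C = 185336.96 / 0.992 = 186831.61
Insurance premium = 0.8% × 186831.61 = 1494.65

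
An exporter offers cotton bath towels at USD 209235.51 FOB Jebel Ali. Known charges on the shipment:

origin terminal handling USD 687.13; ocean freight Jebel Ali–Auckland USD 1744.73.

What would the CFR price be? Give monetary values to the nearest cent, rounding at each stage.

Not relevant to the conversion: origin terminal — on the seller under both FOB and CFR; already in the FOB price and stays in the CFR price.
From FOB to CFR, the seller additionally bears: freight.
CFR price = 209235.51 + 1744.73 = 210980.24

CFR price: USD 210980.24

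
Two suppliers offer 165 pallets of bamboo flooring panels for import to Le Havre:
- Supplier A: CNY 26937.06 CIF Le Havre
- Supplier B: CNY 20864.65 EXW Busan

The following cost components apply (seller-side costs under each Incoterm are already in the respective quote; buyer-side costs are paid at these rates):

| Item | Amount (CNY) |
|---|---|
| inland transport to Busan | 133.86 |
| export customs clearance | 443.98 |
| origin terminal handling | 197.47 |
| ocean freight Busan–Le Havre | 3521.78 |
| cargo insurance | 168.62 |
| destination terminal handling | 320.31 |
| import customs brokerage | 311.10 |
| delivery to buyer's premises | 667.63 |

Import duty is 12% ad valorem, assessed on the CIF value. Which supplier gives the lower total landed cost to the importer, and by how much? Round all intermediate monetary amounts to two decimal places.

Supplier B is cheaper by CNY 1799.51

Supplier A (CIF):
The CIF price already equals the CIF value: 26937.06
Import duty = 26937.06 × 12% = 3232.45
Buyer bears (A): 320.31 + 311.10 + 667.63 = 1299.04
Landed cost (A) = invoice 26937.06 + 1299.04 + duty 3232.45 = 31468.55
Supplier B (EXW):
CIF value = EXW price + inland to port + export clearance + origin terminal + freight + insurance = 20864.65 + 133.86 + 443.98 + 197.47 + 3521.78 + 168.62 = 25330.36
Import duty = 25330.36 × 12% = 3039.64
Buyer bears (B): 133.86 + 443.98 + 197.47 + 3521.78 + 168.62 + 320.31 + 311.10 + 667.63 = 5764.75
Landed cost (B) = invoice 20864.65 + 5764.75 + duty 3039.64 = 29669.04
Difference = |31468.55 − 29669.04| = 1799.51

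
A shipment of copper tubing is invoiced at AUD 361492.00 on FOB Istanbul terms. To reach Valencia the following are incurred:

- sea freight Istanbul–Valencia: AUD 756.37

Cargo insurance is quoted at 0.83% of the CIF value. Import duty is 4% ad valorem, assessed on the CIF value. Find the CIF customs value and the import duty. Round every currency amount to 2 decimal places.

CIF value: AUD 365280.20; import duty: AUD 14611.21

Let C be the CIF value. C = FOB price + freight + 0.83% × C
C − 0.83% × C = 361492.00 + 756.37
0.9917 × C = 362248.37
C = 362248.37 / 0.9917 = 365280.20
Insurance premium = 0.83% × 365280.20 = 3031.83
Import duty = 365280.20 × 4% = 14611.21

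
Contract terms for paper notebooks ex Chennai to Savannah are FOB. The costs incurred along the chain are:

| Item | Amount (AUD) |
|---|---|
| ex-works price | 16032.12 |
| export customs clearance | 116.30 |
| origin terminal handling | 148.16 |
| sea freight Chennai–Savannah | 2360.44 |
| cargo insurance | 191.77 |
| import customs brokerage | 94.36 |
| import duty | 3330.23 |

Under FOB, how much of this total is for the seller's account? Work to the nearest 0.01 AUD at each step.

Seller's account: AUD 16296.58

FOB: the seller bears costs until goods are on board at the origin port; the buyer bears freight, insurance and all costs thereafter.
Seller's account: goods 16032.12 + export clearance 116.30 + origin terminal 148.16 = 16296.58
Buyer's account: freight 2360.44 + insurance 191.77 + brokerage 94.36 + duty 3330.23 = 5976.80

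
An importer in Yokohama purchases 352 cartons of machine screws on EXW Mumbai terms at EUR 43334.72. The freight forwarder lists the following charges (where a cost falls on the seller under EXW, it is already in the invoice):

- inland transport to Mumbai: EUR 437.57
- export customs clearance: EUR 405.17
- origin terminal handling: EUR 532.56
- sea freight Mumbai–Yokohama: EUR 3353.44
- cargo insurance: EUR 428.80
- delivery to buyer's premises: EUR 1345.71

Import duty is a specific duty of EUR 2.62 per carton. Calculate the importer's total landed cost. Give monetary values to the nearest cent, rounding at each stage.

EXW: the seller makes goods available at their premises; the buyer bears all onward costs.
CIF value = EXW price + inland to port + export clearance + origin terminal + freight + insurance = 43334.72 + 437.57 + 405.17 + 532.56 + 3353.44 + 428.80 = 48492.26
Import duty = 352 × 2.62 = 922.24
Buyer bears: inland to port 437.57 + export clearance 405.17 + origin terminal 532.56 + freight 3353.44 + insurance 428.80 + delivery 1345.71 + duty 922.24 = 7425.49
Landed cost = invoice 43334.72 + 7425.49 = 50760.21

Total landed cost: EUR 50760.21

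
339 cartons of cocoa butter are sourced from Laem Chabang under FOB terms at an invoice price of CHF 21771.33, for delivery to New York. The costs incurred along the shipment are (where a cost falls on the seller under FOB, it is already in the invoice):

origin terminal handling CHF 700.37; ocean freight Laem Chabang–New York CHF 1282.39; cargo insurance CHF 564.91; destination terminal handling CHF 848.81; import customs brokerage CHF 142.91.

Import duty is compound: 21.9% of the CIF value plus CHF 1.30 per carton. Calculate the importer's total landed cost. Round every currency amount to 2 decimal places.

Total landed cost: CHF 30223.53

FOB: the seller bears costs until goods are on board at the origin port; the buyer bears freight, insurance and all costs thereafter.
Already in the invoice (seller's account under FOB): origin terminal — exclude.
CIF value = FOB price + freight + insurance = 21771.33 + 1282.39 + 564.91 = 23618.63
Ad valorem component: 23618.63 × 21.9% = 5172.48
Specific component: 339 × 1.30 = 440.70
Import duty = 5172.48 + 440.70 = 5613.18
Buyer bears: freight 1282.39 + insurance 564.91 + destination terminal 848.81 + brokerage 142.91 + duty 5613.18 = 8452.20
Landed cost = invoice 21771.33 + 8452.20 = 30223.53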